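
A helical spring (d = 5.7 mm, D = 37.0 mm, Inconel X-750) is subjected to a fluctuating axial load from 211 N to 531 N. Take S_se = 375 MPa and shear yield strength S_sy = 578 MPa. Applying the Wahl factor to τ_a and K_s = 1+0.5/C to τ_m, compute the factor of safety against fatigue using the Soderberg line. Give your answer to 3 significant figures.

1.62

C = D/d = 37.0/5.7 = 6.4912; K_W = (4C−1)/(4C−4)+0.615/C = 1.2313; K_s = 1+0.5/C = 1.0770
F_a = (F_max−F_min)/2 = 160 N; F_m = (F_max+F_min)/2 = 371 N
τ_a = K_W·8F_aD/(πd³) = 1.2313 × 81.402 = 100.23 MPa
τ_m = K_s·8F_mD/(πd³) = 1.0770 × 188.75 = 203.29 MPa
Soderberg: 1/n_f = τ_a/S_se + τ_m/S_sy = 100.23/375 + 203.29/578 = 0.26729 + 0.35171 = 0.619
n_f = 1/0.619 = 1.616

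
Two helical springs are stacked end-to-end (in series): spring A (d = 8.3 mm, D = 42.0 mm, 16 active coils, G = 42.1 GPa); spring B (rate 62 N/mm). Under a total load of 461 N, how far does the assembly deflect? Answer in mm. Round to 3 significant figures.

29.3 mm

k_A = Gd⁴/(8D³N_a) = (42.1×10³)(8.3⁴)/(8·42.0³·16) = 21.069 N/mm
Series: 1/k_eq = 1/21.069 + 1/62 = 0.063593; k_eq = 15.725 N/mm
δ = F/k_eq = 461/15.725 = 29.316 mm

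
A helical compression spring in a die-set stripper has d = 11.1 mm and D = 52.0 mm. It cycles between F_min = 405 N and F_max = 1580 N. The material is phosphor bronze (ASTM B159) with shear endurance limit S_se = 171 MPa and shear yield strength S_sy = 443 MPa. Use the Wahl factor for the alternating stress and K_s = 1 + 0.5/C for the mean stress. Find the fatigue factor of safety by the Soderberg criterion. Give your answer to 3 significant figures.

1.46

C = D/d = 52.0/11.1 = 4.6847; K_W = (4C−1)/(4C−4)+0.615/C = 1.3348; K_s = 1+0.5/C = 1.1067
F_a = (F_max−F_min)/2 = 587.5 N; F_m = (F_max+F_min)/2 = 992.5 N
τ_a = K_W·8F_aD/(πd³) = 1.3348 × 56.883 = 75.929 MPa
τ_m = K_s·8F_mD/(πd³) = 1.1067 × 96.096 = 106.35 MPa
Soderberg: 1/n_f = τ_a/S_se + τ_m/S_sy = 75.929/171 + 106.35/443 = 0.44403 + 0.24007 = 0.6841
n_f = 1/0.6841 = 1.462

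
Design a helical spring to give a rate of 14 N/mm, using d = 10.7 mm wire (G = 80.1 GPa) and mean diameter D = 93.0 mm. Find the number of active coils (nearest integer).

N_a = Gd⁴/(8D³k) = (80.1×10³ × 10.7⁴)/(8 × 93.0³ × 14)
    = 1.04995e+09 / 9.0088e+07 = 11.65 → 12 coils

12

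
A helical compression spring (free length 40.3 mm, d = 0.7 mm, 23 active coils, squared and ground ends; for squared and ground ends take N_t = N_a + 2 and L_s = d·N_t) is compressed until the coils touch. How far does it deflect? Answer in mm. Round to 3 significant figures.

N_t = 25; L_s = 0.7·25 = 17.5 mm
δ_solid = L₀ − L_s = 40.3 − 17.5 = 22.8 mm

22.8 mm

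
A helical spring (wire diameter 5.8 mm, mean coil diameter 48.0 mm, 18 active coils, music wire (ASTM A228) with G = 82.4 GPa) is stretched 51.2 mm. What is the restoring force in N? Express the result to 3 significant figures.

k = Gd⁴/(8D³N_a) = (82.4×10³)(5.8⁴)/(8·48.0³·18) = 5.8554 N/mm
F = k·δ = 5.8554 × 51.2 = 299.79 N

300 N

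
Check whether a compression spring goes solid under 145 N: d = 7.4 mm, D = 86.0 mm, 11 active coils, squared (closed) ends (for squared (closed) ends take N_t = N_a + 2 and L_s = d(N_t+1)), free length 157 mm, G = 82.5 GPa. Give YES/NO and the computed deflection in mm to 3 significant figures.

k = Gd⁴/(8D³N_a) = (82.5×10³)(7.4⁴)/(8·86.0³·11) = 4.4198 N/mm
N_t = 13; L_s = 7.4·14 = 103.6 mm; δ_solid = L₀ − L_s = 157 − 103.6 = 53.4 mm
δ = F/k = 145/4.4198 = 32.807 mm
δ < δ_solid → spring does not go solid

NO, δ = 32.8 mm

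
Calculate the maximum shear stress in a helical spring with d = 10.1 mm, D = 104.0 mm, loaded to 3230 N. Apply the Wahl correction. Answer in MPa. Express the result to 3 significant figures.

947 MPa

Spring index C = D/d = 104.0/10.1 = 10.2970
K_W = (4C−1)/(4C−4) + 0.615/C = 40.188/37.188 + 0.0597 = 1.1404
τ₀ = 8FD/(πd³) = 8·3230·104.0/(π·10.1³) = 2.68736e+06/3236.8 = 830.26 MPa
τ_max = K·τ₀ = 1.1404 × 830.26 = 946.82 MPa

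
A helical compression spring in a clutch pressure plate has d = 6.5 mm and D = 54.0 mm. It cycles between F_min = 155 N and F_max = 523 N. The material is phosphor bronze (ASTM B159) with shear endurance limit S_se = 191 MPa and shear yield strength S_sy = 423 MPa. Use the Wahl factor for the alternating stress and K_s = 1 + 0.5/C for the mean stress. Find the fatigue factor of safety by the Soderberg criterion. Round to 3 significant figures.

C = D/d = 54.0/6.5 = 8.3077; K_W = (4C−1)/(4C−4)+0.615/C = 1.1767; K_s = 1+0.5/C = 1.0602
F_a = (F_max−F_min)/2 = 184 N; F_m = (F_max+F_min)/2 = 339 N
τ_a = K_W·8F_aD/(πd³) = 1.1767 × 92.132 = 108.41 MPa
τ_m = K_s·8F_mD/(πd³) = 1.0602 × 169.74 = 179.96 MPa
Soderberg: 1/n_f = τ_a/S_se + τ_m/S_sy = 108.41/191 + 179.96/423 = 0.56758 + 0.42544 = 0.99302
n_f = 1/0.99302 = 1.007

1.01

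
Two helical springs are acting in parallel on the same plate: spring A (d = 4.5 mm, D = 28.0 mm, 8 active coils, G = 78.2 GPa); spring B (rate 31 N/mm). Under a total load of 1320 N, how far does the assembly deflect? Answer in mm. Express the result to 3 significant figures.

k_A = Gd⁴/(8D³N_a) = (78.2×10³)(4.5⁴)/(8·28.0³·8) = 22.825 N/mm
Parallel: k_eq = 22.825 + 31 = 53.825 N/mm
δ = F/k_eq = 1320/53.825 = 24.524 mm

24.5 mm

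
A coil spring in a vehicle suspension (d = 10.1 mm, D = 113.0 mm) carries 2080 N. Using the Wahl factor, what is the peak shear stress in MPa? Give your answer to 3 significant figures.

656 MPa

Spring index C = D/d = 113.0/10.1 = 11.1881
K_W = (4C−1)/(4C−4) + 0.615/C = 43.752/40.752 + 0.0550 = 1.1286
τ₀ = 8FD/(πd³) = 8·2080·113.0/(π·10.1³) = 1.88032e+06/3236.8 = 580.92 MPa
τ_max = K·τ₀ = 1.1286 × 580.92 = 655.62 MPa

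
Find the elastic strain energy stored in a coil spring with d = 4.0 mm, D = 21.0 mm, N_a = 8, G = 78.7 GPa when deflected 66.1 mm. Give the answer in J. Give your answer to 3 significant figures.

k = Gd⁴/(8D³N_a) = (78.7×10³)(4.0⁴)/(8·21.0³·8) = 33.992 N/mm
U = ½kδ² = 0.5 × 33.992 × 66.1² = 74259 N·mm = 74.259 J

74.3 J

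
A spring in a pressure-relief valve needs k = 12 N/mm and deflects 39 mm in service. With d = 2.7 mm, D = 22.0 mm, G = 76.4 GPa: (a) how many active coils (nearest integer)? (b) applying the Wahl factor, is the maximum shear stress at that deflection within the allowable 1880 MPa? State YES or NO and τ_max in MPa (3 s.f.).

N_a = Gd⁴/(8D³k) = (76.4×10³)(2.7⁴)/(8·22.0³·12) = 3.972 → N_a = 4
Actual rate k = Gd⁴/(8D³·4) = 11.916 N/mm
Working load F = kδ = 11.916·39 = 464.72 N
C = 22.0/2.7 = 8.1481; K_W = (4C−1)/(4C−4)+0.615/C = 1.1804
τ_max = K_W·8FD/(πd³) = 1.1804·1322.7 = 1561.3 MPa
τ_max ≤ 1880 MPa → acceptable

(a) 4 coils; (b) YES, τ_max = 1560 MPa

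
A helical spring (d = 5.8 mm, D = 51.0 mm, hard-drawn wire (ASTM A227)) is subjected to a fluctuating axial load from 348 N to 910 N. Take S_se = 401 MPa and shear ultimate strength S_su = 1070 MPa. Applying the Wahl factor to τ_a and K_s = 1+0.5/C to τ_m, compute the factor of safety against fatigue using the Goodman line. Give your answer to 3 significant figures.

C = D/d = 51.0/5.8 = 8.7931; K_W = (4C−1)/(4C−4)+0.615/C = 1.1662; K_s = 1+0.5/C = 1.0569
F_a = (F_max−F_min)/2 = 281 N; F_m = (F_max+F_min)/2 = 629 N
τ_a = K_W·8F_aD/(πd³) = 1.1662 × 187.04 = 218.12 MPa
τ_m = K_s·8F_mD/(πd³) = 1.0569 × 418.67 = 442.48 MPa
Goodman: 1/n_f = τ_a/S_se + τ_m/S_su = 218.12/401 + 442.48/1070 = 0.54394 + 0.41353 = 0.95748
n_f = 1/0.95748 = 1.044

1.04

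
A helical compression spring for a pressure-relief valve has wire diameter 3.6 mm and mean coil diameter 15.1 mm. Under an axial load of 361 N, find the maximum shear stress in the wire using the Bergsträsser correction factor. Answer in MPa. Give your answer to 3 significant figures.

Spring index C = D/d = 15.1/3.6 = 4.1944
K_B = (4C+2)/(4C−3) = 18.778/13.778 = 1.3629
τ₀ = 8FD/(πd³) = 8·361·15.1/(π·3.6³) = 43608.8/146.57 = 297.52 MPa
τ_max = K·τ₀ = 1.3629 × 297.52 = 405.49 MPa

405 MPa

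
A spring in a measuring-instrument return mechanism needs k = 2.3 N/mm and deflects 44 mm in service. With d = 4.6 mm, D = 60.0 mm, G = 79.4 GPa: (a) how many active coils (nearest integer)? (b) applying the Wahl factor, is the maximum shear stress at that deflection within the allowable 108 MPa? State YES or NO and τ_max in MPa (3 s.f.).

(a) 9 coils; (b) NO, τ_max = 175 MPa

N_a = Gd⁴/(8D³k) = (79.4×10³)(4.6⁴)/(8·60.0³·2.3) = 8.945 → N_a = 9
Actual rate k = Gd⁴/(8D³·9) = 2.2859 N/mm
Working load F = kδ = 2.2859·44 = 100.58 N
C = 60.0/4.6 = 13.0435; K_W = (4C−1)/(4C−4)+0.615/C = 1.1094
τ_max = K_W·8FD/(πd³) = 1.1094·157.88 = 175.16 MPa
τ_max > 108 MPa → exceeds allowable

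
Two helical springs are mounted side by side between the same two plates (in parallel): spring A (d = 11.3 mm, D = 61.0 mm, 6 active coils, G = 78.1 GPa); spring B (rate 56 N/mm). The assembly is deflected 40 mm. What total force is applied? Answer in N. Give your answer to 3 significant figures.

6920 N

k_A = Gd⁴/(8D³N_a) = (78.1×10³)(11.3⁴)/(8·61.0³·6) = 116.88 N/mm
Parallel: k_eq = 116.88 + 56 = 172.88 N/mm
F = k_eq·δ = 172.88·40 = 6915.1 N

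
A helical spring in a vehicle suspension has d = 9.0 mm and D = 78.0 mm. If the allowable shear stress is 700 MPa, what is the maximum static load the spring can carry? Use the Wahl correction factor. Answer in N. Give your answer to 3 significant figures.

C = D/d = 78.0/9.0 = 8.6667
K_W = (4C−1)/(4C−4) + 0.615/C = 33.667/30.667 + 0.0710 = 1.1688
τ_max = K·8FD/(πd³) → F_max = τ_allow·πd³/(8DK)
F_max = 700·π·9.0³/(8·78.0·1.1688) = 1.6032e+06/729.32 = 2198.1 N

2200 N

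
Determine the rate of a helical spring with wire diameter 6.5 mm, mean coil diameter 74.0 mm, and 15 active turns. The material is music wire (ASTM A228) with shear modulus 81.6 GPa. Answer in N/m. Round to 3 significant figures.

3000 N/m

k = Gd⁴/(8D³N_a) = (81.6×10³ × 6.5⁴) / (8 × 74.0³ × 15)
  = 1.45661e+08 / 4.86269e+07 = 2.9955 N/mm = 2995.5 N/m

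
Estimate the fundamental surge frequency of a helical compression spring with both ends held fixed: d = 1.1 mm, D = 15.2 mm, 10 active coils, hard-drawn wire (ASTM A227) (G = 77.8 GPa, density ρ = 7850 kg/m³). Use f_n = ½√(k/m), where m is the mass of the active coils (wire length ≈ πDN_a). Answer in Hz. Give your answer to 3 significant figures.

k = Gd⁴/(8D³N_a) = (77.8×10³)(1.1⁴)/(8·15.2³·10) = 0.40544 N/mm = 405.44 N/m
Wire length L = πDN_a = π·15.2·10 = 477.52 mm
m = ρ·(πd²/4)·L = 7850 × 0.95033×10⁻⁶ m² × 0.47752 m = 0.0035624 kg
f_n = ½√(k/m) = 0.5·√(405.44/0.0035624) = 0.5·√(1.1381e+05) = 168.68 Hz

169 Hz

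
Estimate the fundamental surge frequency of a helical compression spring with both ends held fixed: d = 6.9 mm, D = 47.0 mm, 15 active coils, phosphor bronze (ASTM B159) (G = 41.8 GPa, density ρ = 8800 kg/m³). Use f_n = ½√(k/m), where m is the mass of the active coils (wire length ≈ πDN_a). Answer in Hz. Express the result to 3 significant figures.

k = Gd⁴/(8D³N_a) = (41.8×10³)(6.9⁴)/(8·47.0³·15) = 7.605 N/mm = 7605 N/m
Wire length L = πDN_a = π·47.0·15 = 2214.8 mm
m = ρ·(πd²/4)·L = 8800 × 37.393×10⁻⁶ m² × 2.2148 m = 0.7288 kg
f_n = ½√(k/m) = 0.5·√(7605/0.7288) = 0.5·√(10435) = 51.076 Hz

51.1 Hz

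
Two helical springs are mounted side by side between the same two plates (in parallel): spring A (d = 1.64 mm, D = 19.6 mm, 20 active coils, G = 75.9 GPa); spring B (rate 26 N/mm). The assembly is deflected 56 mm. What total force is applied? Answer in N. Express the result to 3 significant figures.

k_A = Gd⁴/(8D³N_a) = (75.9×10³)(1.64⁴)/(8·19.6³·20) = 0.45575 N/mm
Parallel: k_eq = 0.45575 + 26 = 26.456 N/mm
F = k_eq·δ = 26.456·56 = 1481.5 N

1480 N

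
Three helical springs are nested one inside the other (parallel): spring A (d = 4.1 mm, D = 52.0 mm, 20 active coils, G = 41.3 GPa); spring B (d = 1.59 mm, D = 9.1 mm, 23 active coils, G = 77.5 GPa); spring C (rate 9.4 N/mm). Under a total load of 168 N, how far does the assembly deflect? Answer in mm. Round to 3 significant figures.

12.5 mm

k_A = Gd⁴/(8D³N_a) = (41.3×10³)(4.1⁴)/(8·52.0³·20) = 0.51875 N/mm
k_B = Gd⁴/(8D³N_a) = (77.5×10³)(1.59⁴)/(8·9.1³·23) = 3.5723 N/mm
Parallel: k_eq = 0.51875 + 3.5723 + 9.4 = 13.491 N/mm
δ = F/k_eq = 168/13.491 = 12.453 mm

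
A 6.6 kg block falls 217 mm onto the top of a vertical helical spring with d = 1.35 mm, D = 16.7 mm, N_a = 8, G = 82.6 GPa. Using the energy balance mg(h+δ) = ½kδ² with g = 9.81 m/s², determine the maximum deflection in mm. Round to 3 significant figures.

k = Gd⁴/(8D³N_a) = (82.6×10³)(1.35⁴)/(8·16.7³·8) = 0.92042 N/mm
W = mg = 6.6 × 9.81 = 64.746 N
½kδ² − Wδ − Wh = 0 → δ = (W + √(W² + 2kWh))/k
δ = (64.746 + √(4192 + 25863.6))/0.92042 = (64.746 + 173.37)/0.92042 = 258.7 mm

259 mm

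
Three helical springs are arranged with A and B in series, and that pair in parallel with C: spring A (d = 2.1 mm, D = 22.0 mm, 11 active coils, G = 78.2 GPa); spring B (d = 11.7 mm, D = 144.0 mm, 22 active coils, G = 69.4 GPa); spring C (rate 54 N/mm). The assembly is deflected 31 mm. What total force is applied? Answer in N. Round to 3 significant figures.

1700 N

k_A = Gd⁴/(8D³N_a) = (78.2×10³)(2.1⁴)/(8·22.0³·11) = 1.6231 N/mm
k_B = Gd⁴/(8D³N_a) = (69.4×10³)(11.7⁴)/(8·144.0³·22) = 2.4746 N/mm
Springs A,B series: k_AB = 1/(1/1.6231+1/2.4746) = 0.98017 N/mm; parallel with C: k_eq = 0.98017+54 = 54.98 N/mm
F = k_eq·δ = 54.98·31 = 1704.4 N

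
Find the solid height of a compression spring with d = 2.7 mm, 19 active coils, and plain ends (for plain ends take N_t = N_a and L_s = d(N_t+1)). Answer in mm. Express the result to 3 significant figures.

54.0 mm

plain ends: N_t = N_a = 19
L_s = d·(N_t+1) = 2.7 × 20 = 54 mm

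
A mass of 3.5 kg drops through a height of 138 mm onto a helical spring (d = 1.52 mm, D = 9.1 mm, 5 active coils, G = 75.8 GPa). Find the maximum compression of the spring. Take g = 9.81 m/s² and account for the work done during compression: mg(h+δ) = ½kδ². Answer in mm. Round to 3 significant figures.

29.3 mm

k = Gd⁴/(8D³N_a) = (75.8×10³)(1.52⁴)/(8·9.1³·5) = 13.423 N/mm
W = mg = 3.5 × 9.81 = 34.335 N
½kδ² − Wδ − Wh = 0 → δ = (W + √(W² + 2kWh))/k
δ = (34.335 + √(1178.9 + 127205))/13.423 = (34.335 + 358.31)/13.423 = 29.251 mm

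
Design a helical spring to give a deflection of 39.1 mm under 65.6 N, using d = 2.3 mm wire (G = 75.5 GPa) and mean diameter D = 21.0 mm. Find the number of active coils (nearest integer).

17

Required rate k = F/δ = 65.6/39.1 = 1.6777 N/mm
N_a = Gd⁴/(8D³k) = (75.5×10³ × 2.3⁴)/(8 × 21.0³ × 1.6777)
    = 2.1128e+06 / 124301 = 17 → 17 coils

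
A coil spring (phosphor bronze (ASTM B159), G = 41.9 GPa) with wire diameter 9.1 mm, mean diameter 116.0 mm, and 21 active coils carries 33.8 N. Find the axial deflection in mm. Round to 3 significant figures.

k = Gd⁴/(8D³N_a) = (41.9×10³)(9.1⁴)/(8·116.0³·21) = 1.0957 N/mm
δ = F/k = 33.8 / 1.0957 = 30.848 mm

30.8 mm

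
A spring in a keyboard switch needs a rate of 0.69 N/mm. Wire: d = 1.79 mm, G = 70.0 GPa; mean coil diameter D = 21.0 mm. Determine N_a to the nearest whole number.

N_a = Gd⁴/(8D³k) = (70.0×10³ × 1.79⁴)/(8 × 21.0³ × 0.69)
    = 718638 / 51120.7 = 14.06 → 14 coils

14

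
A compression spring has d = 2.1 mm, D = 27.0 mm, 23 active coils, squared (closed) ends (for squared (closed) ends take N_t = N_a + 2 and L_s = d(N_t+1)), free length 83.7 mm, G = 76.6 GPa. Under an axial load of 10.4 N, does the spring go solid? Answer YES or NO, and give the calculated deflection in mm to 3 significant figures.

NO, δ = 25.3 mm

k = Gd⁴/(8D³N_a) = (76.6×10³)(2.1⁴)/(8·27.0³·23) = 0.41134 N/mm
N_t = 25; L_s = 2.1·26 = 54.6 mm; δ_solid = L₀ − L_s = 83.7 − 54.6 = 29.1 mm
δ = F/k = 10.4/0.41134 = 25.283 mm
δ < δ_solid → spring does not go solid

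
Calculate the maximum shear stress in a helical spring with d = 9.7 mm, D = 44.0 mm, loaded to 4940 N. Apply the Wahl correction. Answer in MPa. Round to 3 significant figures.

817 MPa

Spring index C = D/d = 44.0/9.7 = 4.5361
K_W = (4C−1)/(4C−4) + 0.615/C = 17.144/14.144 + 0.1356 = 1.3477
τ₀ = 8FD/(πd³) = 8·4940·44.0/(π·9.7³) = 1.73888e+06/2867.2 = 606.46 MPa
τ_max = K·τ₀ = 1.3477 × 606.46 = 817.32 MPa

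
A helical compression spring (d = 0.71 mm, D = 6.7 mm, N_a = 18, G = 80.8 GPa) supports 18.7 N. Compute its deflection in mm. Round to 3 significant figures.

k = Gd⁴/(8D³N_a) = (80.8×10³)(0.71⁴)/(8·6.7³·18) = 0.47409 N/mm
δ = F/k = 18.7 / 0.47409 = 39.444 mm

39.4 mm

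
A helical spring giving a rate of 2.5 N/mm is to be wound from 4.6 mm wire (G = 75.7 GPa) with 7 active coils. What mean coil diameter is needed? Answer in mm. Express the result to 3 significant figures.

D = (Gd⁴/(8N_a·k))^(1/3) = (75.7×10³·4.6⁴/(8·7·2.5))^(1/3)
  = (242102)^(1/3) = 62.3256 mm

62.3 mm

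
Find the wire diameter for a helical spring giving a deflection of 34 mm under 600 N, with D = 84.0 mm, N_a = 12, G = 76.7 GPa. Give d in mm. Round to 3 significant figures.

Required rate k = F/δ = 600/34 = 17.647 N/mm
d = (8D³N_a·k / G)^(1/4) = (8·84.0³·12·17.647 / (76.7×10³))^0.25
  = (13091)^0.25 = 10.6966 mm

10.7 mm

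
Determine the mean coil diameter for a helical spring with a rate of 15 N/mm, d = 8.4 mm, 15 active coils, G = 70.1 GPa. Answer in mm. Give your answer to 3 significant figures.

D = (Gd⁴/(8N_a·k))^(1/3) = (70.1×10³·8.4⁴/(8·15·15))^(1/3)
  = (193893)^(1/3) = 57.8790 mm

57.9 mm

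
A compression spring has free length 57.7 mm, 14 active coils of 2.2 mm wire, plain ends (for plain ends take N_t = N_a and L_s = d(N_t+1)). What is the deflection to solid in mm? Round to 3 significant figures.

N_t = 14; L_s = 2.2·15 = 33 mm
δ_solid = L₀ − L_s = 57.7 − 33 = 24.7 mm

24.7 mm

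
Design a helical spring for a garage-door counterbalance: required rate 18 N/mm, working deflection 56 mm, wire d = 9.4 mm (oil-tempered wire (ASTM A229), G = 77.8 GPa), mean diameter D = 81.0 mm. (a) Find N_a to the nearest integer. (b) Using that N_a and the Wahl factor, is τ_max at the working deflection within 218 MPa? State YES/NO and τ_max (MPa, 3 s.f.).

N_a = Gd⁴/(8D³k) = (77.8×10³)(9.4⁴)/(8·81.0³·18) = 7.937 → N_a = 8
Actual rate k = Gd⁴/(8D³·8) = 17.859 N/mm
Working load F = kδ = 17.859·56 = 1000.1 N
C = 81.0/9.4 = 8.6170; K_W = (4C−1)/(4C−4)+0.615/C = 1.1698
τ_max = K_W·8FD/(πd³) = 1.1698·248.36 = 290.54 MPa
τ_max > 218 MPa → exceeds allowable

(a) 8 coils; (b) NO, τ_max = 291 MPa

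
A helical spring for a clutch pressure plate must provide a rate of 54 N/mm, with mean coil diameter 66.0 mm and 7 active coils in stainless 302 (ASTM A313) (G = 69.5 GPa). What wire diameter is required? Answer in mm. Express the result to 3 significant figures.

d = (8D³N_a·k / G)^(1/4) = (8·66.0³·7·54 / (69.5×10³))^0.25
  = (12509)^0.25 = 10.5757 mm

10.6 mm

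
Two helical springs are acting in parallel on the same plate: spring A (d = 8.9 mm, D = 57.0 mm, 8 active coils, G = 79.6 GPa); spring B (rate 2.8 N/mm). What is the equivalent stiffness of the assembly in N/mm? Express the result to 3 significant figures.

k_A = Gd⁴/(8D³N_a) = (79.6×10³)(8.9⁴)/(8·57.0³·8) = 42.137 N/mm
Parallel: k_eq = 42.137 + 2.8 = 44.937 N/mm

44.9 N/mm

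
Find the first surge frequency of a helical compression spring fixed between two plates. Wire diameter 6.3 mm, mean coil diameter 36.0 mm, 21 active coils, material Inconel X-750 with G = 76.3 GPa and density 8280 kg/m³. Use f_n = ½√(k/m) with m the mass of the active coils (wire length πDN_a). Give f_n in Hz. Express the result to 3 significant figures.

k = Gd⁴/(8D³N_a) = (76.3×10³)(6.3⁴)/(8·36.0³·21) = 15.335 N/mm = 15335 N/m
Wire length L = πDN_a = π·36.0·21 = 2375 mm
m = ρ·(πd²/4)·L = 8280 × 31.172×10⁻⁶ m² × 2.375 m = 0.61302 kg
f_n = ½√(k/m) = 0.5·√(15335/0.61302) = 0.5·√(25015) = 79.08 Hz

79.1 Hz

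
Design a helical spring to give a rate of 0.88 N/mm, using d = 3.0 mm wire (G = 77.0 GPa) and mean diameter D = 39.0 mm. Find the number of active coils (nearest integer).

15

N_a = Gd⁴/(8D³k) = (77.0×10³ × 3.0⁴)/(8 × 39.0³ × 0.88)
    = 6.237e+06 / 417606 = 14.94 → 15 coils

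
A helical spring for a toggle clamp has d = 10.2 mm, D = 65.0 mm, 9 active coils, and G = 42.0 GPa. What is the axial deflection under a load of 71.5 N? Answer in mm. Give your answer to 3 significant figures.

k = Gd⁴/(8D³N_a) = (42.0×10³)(10.2⁴)/(8·65.0³·9) = 22.992 N/mm
δ = F/k = 71.5 / 22.992 = 3.1098 mm

3.11 mm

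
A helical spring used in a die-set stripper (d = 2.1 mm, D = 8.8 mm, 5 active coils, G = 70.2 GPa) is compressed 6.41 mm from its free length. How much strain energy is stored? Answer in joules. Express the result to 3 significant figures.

1.03 J

k = Gd⁴/(8D³N_a) = (70.2×10³)(2.1⁴)/(8·8.8³·5) = 50.085 N/mm
U = ½kδ² = 0.5 × 50.085 × 6.41² = 1028.9 N·mm = 1.0289 J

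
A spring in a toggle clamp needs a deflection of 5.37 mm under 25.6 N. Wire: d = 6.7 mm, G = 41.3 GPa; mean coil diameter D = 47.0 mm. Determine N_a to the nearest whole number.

21

Required rate k = F/δ = 25.6/5.37 = 4.7672 N/mm
N_a = Gd⁴/(8D³k) = (41.3×10³ × 6.7⁴)/(8 × 47.0³ × 4.7672)
    = 8.32241e+07 / 3.95958e+06 = 21.02 → 21 coils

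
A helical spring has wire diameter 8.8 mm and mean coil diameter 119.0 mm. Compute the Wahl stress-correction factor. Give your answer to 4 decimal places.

1.1054

C = D/d = 119.0/8.8 = 13.5227
K_W = (4C−1)/(4C−4) + 0.615/C = 53.091/50.091 + 0.0455 = 1.1054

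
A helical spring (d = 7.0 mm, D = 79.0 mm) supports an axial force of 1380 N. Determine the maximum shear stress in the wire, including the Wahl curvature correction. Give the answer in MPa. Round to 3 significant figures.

Spring index C = D/d = 79.0/7.0 = 11.2857
K_W = (4C−1)/(4C−4) + 0.615/C = 44.143/41.143 + 0.0545 = 1.1274
τ₀ = 8FD/(πd³) = 8·1380·79.0/(π·7.0³) = 872160/1077.6 = 809.38 MPa
τ_max = K·τ₀ = 1.1274 × 809.38 = 912.5 MPa

913 MPa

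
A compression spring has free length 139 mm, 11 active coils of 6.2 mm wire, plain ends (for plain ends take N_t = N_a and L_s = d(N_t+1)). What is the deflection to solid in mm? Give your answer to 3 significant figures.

64.6 mm

N_t = 11; L_s = 6.2·12 = 74.4 mm
δ_solid = L₀ − L_s = 139 − 74.4 = 64.6 mm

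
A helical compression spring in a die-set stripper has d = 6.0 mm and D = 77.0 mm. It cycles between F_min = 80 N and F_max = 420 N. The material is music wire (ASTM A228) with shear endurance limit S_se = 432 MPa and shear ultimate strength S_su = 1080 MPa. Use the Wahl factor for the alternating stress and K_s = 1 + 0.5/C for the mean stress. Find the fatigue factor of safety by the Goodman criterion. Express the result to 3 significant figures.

C = D/d = 77.0/6.0 = 12.8333; K_W = (4C−1)/(4C−4)+0.615/C = 1.1113; K_s = 1+0.5/C = 1.0390
F_a = (F_max−F_min)/2 = 170 N; F_m = (F_max+F_min)/2 = 250 N
τ_a = K_W·8F_aD/(πd³) = 1.1113 × 154.32 = 171.5 MPa
τ_m = K_s·8F_mD/(πd³) = 1.0390 × 226.94 = 235.79 MPa
Goodman: 1/n_f = τ_a/S_se + τ_m/S_su = 171.5/432 + 235.79/1080 = 0.39699 + 0.21832 = 0.6153
n_f = 1/0.6153 = 1.625

1.63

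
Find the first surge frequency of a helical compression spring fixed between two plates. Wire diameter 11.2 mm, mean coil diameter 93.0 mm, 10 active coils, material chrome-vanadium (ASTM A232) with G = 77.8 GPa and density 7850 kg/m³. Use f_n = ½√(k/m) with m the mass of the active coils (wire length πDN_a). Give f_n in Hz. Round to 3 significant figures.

45.9 Hz

k = Gd⁴/(8D³N_a) = (77.8×10³)(11.2⁴)/(8·93.0³·10) = 19.024 N/mm = 19024 N/m
Wire length L = πDN_a = π·93.0·10 = 2921.7 mm
m = ρ·(πd²/4)·L = 7850 × 98.52×10⁻⁶ m² × 2.9217 m = 2.2596 kg
f_n = ½√(k/m) = 0.5·√(19024/2.2596) = 0.5·√(8419.5) = 45.879 Hz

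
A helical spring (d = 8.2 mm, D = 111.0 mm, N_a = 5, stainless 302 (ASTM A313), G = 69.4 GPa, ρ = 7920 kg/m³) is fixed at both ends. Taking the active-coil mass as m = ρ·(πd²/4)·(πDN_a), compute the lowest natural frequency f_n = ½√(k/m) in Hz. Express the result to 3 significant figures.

44.3 Hz

k = Gd⁴/(8D³N_a) = (69.4×10³)(8.2⁴)/(8·111.0³·5) = 5.7357 N/mm = 5735.7 N/m
Wire length L = πDN_a = π·111.0·5 = 1743.6 mm
m = ρ·(πd²/4)·L = 7920 × 52.81×10⁻⁶ m² × 1.7436 m = 0.72927 kg
f_n = ½√(k/m) = 0.5·√(5735.7/0.72927) = 0.5·√(7865) = 44.342 Hz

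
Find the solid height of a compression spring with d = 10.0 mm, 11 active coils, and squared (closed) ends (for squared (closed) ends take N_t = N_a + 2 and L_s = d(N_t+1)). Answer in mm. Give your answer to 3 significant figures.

squared (closed) ends: N_t = N_a + 2 = 11 + 2 = 13
L_s = d·(N_t+1) = 10.0 × 14 = 140 mm

140 mm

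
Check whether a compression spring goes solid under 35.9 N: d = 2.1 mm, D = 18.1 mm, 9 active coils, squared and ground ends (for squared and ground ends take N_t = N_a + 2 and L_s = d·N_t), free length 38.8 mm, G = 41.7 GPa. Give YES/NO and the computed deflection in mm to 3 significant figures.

YES, δ = 18.9 mm

k = Gd⁴/(8D³N_a) = (41.7×10³)(2.1⁴)/(8·18.1³·9) = 1.8995 N/mm
N_t = 11; L_s = 2.1·11 = 23.1 mm; δ_solid = L₀ − L_s = 38.8 − 23.1 = 15.7 mm
δ = F/k = 35.9/1.8995 = 18.899 mm
δ ≥ δ_solid → spring goes solid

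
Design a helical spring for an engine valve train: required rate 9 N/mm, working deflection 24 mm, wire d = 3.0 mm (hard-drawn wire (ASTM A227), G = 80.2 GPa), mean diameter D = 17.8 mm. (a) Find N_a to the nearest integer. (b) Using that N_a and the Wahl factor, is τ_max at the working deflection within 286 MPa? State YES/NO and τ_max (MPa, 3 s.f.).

N_a = Gd⁴/(8D³k) = (80.2×10³)(3.0⁴)/(8·17.8³·9) = 16 → N_a = 16
Actual rate k = Gd⁴/(8D³·16) = 8.9989 N/mm
Working load F = kδ = 8.9989·24 = 215.97 N
C = 17.8/3.0 = 5.9333; K_W = (4C−1)/(4C−4)+0.615/C = 1.2557
τ_max = K_W·8FD/(πd³) = 1.2557·362.57 = 455.28 MPa
τ_max > 286 MPa → exceeds allowable

(a) 16 coils; (b) NO, τ_max = 455 MPa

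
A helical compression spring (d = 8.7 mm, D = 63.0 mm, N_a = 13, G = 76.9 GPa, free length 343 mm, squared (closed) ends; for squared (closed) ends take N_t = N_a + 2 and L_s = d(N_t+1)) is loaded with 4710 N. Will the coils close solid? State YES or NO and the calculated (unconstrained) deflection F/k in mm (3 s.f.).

YES, δ = 278 mm

k = Gd⁴/(8D³N_a) = (76.9×10³)(8.7⁴)/(8·63.0³·13) = 16.941 N/mm
N_t = 15; L_s = 8.7·16 = 139.2 mm; δ_solid = L₀ − L_s = 343 − 139.2 = 203.8 mm
δ = F/k = 4710/16.941 = 278.02 mm
δ ≥ δ_solid → spring goes solid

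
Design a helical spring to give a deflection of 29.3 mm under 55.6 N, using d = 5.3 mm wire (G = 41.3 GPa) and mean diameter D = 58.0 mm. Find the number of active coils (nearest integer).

11

Required rate k = F/δ = 55.6/29.3 = 1.8976 N/mm
N_a = Gd⁴/(8D³k) = (41.3×10³ × 5.3⁴)/(8 × 58.0³ × 1.8976)
    = 3.25877e+07 / 2.96197e+06 = 11 → 11 coils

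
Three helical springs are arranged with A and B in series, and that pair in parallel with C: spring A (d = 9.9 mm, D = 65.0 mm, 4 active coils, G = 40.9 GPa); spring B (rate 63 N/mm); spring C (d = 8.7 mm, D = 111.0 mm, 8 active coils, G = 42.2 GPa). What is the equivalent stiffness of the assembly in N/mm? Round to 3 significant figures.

k_A = Gd⁴/(8D³N_a) = (40.9×10³)(9.9⁴)/(8·65.0³·4) = 44.707 N/mm
k_C = Gd⁴/(8D³N_a) = (42.2×10³)(8.7⁴)/(8·111.0³·8) = 2.7621 N/mm
Springs A,B series: k_AB = 1/(1/44.707+1/63) = 26.15 N/mm; parallel with C: k_eq = 26.15+2.7621 = 28.912 N/mm

28.9 N/mm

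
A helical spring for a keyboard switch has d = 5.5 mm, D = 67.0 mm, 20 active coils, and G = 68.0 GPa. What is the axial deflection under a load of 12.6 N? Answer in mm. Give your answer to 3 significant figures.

k = Gd⁴/(8D³N_a) = (68.0×10³)(5.5⁴)/(8·67.0³·20) = 1.293 N/mm
δ = F/k = 12.6 / 1.293 = 9.7444 mm

9.74 mm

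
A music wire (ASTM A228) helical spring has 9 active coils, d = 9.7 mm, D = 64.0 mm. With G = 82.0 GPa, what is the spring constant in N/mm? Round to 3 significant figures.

38.5 N/mm

k = Gd⁴/(8D³N_a) = (82.0×10³ × 9.7⁴) / (8 × 64.0³ × 9)
  = 7.2594e+08 / 1.88744e+07 = 38.462 N/mm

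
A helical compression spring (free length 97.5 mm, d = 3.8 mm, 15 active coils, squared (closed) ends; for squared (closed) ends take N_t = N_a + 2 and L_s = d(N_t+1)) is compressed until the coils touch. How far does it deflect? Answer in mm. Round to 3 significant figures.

29.1 mm

N_t = 17; L_s = 3.8·18 = 68.4 mm
δ_solid = L₀ − L_s = 97.5 − 68.4 = 29.1 mm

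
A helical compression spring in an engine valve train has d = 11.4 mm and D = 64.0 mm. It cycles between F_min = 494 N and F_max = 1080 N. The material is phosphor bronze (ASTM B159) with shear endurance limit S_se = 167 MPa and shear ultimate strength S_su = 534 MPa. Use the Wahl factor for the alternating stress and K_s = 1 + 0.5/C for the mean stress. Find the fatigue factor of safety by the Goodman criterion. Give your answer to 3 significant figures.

2.37

C = D/d = 64.0/11.4 = 5.6140; K_W = (4C−1)/(4C−4)+0.615/C = 1.2721; K_s = 1+0.5/C = 1.0891
F_a = (F_max−F_min)/2 = 293 N; F_m = (F_max+F_min)/2 = 787 N
τ_a = K_W·8F_aD/(πd³) = 1.2721 × 32.231 = 41.001 MPa
τ_m = K_s·8F_mD/(πd³) = 1.0891 × 86.573 = 94.283 MPa
Goodman: 1/n_f = τ_a/S_se + τ_m/S_su = 41.001/167 + 94.283/534 = 0.24551 + 0.17656 = 0.42207
n_f = 1/0.42207 = 2.369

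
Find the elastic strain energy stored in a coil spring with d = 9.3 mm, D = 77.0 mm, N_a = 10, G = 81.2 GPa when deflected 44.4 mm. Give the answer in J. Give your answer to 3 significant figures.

k = Gd⁴/(8D³N_a) = (81.2×10³)(9.3⁴)/(8·77.0³·10) = 16.631 N/mm
U = ½kδ² = 0.5 × 16.631 × 44.4² = 16393 N·mm = 16.393 J

16.4 J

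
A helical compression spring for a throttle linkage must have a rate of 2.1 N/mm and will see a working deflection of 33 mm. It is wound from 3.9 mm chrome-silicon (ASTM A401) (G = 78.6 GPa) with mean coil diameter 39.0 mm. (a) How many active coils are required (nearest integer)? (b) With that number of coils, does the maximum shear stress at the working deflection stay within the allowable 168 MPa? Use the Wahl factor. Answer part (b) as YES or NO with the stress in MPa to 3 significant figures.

(a) 18 coils; (b) YES, τ_max = 135 MPa

N_a = Gd⁴/(8D³k) = (78.6×10³)(3.9⁴)/(8·39.0³·2.1) = 18.25 → N_a = 18
Actual rate k = Gd⁴/(8D³·18) = 2.1287 N/mm
Working load F = kδ = 2.1287·33 = 70.249 N
C = 39.0/3.9 = 10.0000; K_W = (4C−1)/(4C−4)+0.615/C = 1.1448
τ_max = K_W·8FD/(πd³) = 1.1448·117.61 = 134.65 MPa
τ_max ≤ 168 MPa → acceptable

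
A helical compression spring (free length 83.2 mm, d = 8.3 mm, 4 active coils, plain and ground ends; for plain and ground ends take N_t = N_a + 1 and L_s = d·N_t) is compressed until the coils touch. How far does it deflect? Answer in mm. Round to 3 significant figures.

N_t = 5; L_s = 8.3·5 = 41.5 mm
δ_solid = L₀ − L_s = 83.2 − 41.5 = 41.7 mm

41.7 mm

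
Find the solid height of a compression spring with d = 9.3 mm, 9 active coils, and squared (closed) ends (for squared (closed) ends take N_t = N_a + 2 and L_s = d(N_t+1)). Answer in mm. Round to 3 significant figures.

squared (closed) ends: N_t = N_a + 2 = 9 + 2 = 11
L_s = d·(N_t+1) = 9.3 × 12 = 111.6 mm

112 mm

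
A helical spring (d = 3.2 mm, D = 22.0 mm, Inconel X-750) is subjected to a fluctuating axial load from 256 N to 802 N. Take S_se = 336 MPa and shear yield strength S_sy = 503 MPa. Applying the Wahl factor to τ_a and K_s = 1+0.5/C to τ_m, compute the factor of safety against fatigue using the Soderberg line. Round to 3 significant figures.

0.276

C = D/d = 22.0/3.2 = 6.8750; K_W = (4C−1)/(4C−4)+0.615/C = 1.2171; K_s = 1+0.5/C = 1.0727
F_a = (F_max−F_min)/2 = 273 N; F_m = (F_max+F_min)/2 = 529 N
τ_a = K_W·8F_aD/(πd³) = 1.2171 × 466.74 = 568.08 MPa
τ_m = K_s·8F_mD/(πd³) = 1.0727 × 904.42 = 970.19 MPa
Soderberg: 1/n_f = τ_a/S_se + τ_m/S_sy = 568.08/336 + 970.19/503 = 1.69070 + 1.92881 = 3.6195
n_f = 1/3.6195 = 0.2763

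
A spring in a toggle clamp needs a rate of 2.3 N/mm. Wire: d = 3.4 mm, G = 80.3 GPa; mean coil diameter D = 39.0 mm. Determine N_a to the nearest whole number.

10

N_a = Gd⁴/(8D³k) = (80.3×10³ × 3.4⁴)/(8 × 39.0³ × 2.3)
    = 1.07308e+07 / 1.09147e+06 = 9.831 → 10 coils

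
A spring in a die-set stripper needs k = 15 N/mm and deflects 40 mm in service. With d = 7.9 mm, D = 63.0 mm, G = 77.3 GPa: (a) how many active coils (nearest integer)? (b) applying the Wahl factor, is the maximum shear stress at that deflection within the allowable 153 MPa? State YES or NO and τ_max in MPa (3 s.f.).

N_a = Gd⁴/(8D³k) = (77.3×10³)(7.9⁴)/(8·63.0³·15) = 10.03 → N_a = 10
Actual rate k = Gd⁴/(8D³·10) = 15.051 N/mm
Working load F = kδ = 15.051·40 = 602.06 N
C = 63.0/7.9 = 7.9747; K_W = (4C−1)/(4C−4)+0.615/C = 1.1847
τ_max = K_W·8FD/(πd³) = 1.1847·195.9 = 232.07 MPa
τ_max > 153 MPa → exceeds allowable

(a) 10 coils; (b) NO, τ_max = 232 MPa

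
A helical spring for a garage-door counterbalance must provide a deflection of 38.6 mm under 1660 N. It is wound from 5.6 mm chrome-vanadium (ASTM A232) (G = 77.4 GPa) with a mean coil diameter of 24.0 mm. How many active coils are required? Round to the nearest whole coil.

16

Required rate k = F/δ = 1660/38.6 = 43.005 N/mm
N_a = Gd⁴/(8D³k) = (77.4×10³ × 5.6⁴)/(8 × 24.0³ × 43.005)
    = 7.6119e+07 / 4.75603e+06 = 16 → 16 coils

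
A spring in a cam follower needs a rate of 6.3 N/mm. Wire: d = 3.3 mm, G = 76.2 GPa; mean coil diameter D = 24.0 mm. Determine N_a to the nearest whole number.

13

N_a = Gd⁴/(8D³k) = (76.2×10³ × 3.3⁴)/(8 × 24.0³ × 6.3)
    = 9.03672e+06 / 696730 = 12.97 → 13 coils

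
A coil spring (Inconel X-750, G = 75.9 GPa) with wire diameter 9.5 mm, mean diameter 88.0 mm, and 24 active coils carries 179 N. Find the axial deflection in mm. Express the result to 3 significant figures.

37.9 mm

k = Gd⁴/(8D³N_a) = (75.9×10³)(9.5⁴)/(8·88.0³·24) = 4.7248 N/mm
δ = F/k = 179 / 4.7248 = 37.885 mm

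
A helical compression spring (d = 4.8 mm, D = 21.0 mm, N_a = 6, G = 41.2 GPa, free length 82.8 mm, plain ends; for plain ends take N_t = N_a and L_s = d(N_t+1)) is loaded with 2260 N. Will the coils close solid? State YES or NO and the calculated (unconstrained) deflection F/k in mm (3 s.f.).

k = Gd⁴/(8D³N_a) = (41.2×10³)(4.8⁴)/(8·21.0³·6) = 49.2 N/mm
N_t = 6; L_s = 4.8·7 = 33.6 mm; δ_solid = L₀ − L_s = 82.8 − 33.6 = 49.2 mm
δ = F/k = 2260/49.2 = 45.935 mm
δ < δ_solid → spring does not go solid

NO, δ = 45.9 mm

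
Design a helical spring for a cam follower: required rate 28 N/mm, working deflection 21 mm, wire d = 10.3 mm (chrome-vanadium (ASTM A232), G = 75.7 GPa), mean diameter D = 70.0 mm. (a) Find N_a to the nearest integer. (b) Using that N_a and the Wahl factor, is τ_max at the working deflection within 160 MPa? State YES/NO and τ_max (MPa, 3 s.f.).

N_a = Gd⁴/(8D³k) = (75.7×10³)(10.3⁴)/(8·70.0³·28) = 11.09 → N_a = 11
Actual rate k = Gd⁴/(8D³·11) = 28.227 N/mm
Working load F = kδ = 28.227·21 = 592.77 N
C = 70.0/10.3 = 6.7961; K_W = (4C−1)/(4C−4)+0.615/C = 1.2199
τ_max = K_W·8FD/(πd³) = 1.2199·96.697 = 117.96 MPa
τ_max ≤ 160 MPa → acceptable

(a) 11 coils; (b) YES, τ_max = 118 MPa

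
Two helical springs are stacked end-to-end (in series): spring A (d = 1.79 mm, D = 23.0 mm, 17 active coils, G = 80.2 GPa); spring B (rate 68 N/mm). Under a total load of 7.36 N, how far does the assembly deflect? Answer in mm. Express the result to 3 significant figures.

14.9 mm

k_A = Gd⁴/(8D³N_a) = (80.2×10³)(1.79⁴)/(8·23.0³·17) = 0.49758 N/mm
Series: 1/k_eq = 1/0.49758 + 1/68 = 2.0244; k_eq = 0.49397 N/mm
δ = F/k_eq = 7.36/0.49397 = 14.9 mm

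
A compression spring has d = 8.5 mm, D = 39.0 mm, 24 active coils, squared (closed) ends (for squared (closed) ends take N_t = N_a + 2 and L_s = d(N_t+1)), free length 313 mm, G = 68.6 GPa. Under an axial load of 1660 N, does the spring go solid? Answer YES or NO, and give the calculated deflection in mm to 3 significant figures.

NO, δ = 52.8 mm

k = Gd⁴/(8D³N_a) = (68.6×10³)(8.5⁴)/(8·39.0³·24) = 31.442 N/mm
N_t = 26; L_s = 8.5·27 = 229.5 mm; δ_solid = L₀ − L_s = 313 − 229.5 = 83.5 mm
δ = F/k = 1660/31.442 = 52.796 mm
δ < δ_solid → spring does not go solid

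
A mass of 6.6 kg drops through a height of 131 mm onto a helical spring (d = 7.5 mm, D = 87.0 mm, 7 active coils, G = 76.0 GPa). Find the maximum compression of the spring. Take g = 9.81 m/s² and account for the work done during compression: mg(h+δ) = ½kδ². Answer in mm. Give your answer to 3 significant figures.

61.9 mm

k = Gd⁴/(8D³N_a) = (76.0×10³)(7.5⁴)/(8·87.0³·7) = 6.521 N/mm
W = mg = 6.6 × 9.81 = 64.746 N
½kδ² − Wδ − Wh = 0 → δ = (W + √(W² + 2kWh))/k
δ = (64.746 + √(4192 + 110618))/6.521 = (64.746 + 338.84)/6.521 = 61.89 mm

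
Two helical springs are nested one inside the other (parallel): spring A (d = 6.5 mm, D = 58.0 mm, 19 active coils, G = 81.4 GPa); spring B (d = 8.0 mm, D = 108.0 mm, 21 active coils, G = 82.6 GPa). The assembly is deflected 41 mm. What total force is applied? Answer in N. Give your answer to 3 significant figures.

266 N

k_A = Gd⁴/(8D³N_a) = (81.4×10³)(6.5⁴)/(8·58.0³·19) = 4.8995 N/mm
k_B = Gd⁴/(8D³N_a) = (82.6×10³)(8.0⁴)/(8·108.0³·21) = 1.5987 N/mm
Parallel: k_eq = 4.8995 + 1.5987 = 6.4982 N/mm
F = k_eq·δ = 6.4982·41 = 266.42 N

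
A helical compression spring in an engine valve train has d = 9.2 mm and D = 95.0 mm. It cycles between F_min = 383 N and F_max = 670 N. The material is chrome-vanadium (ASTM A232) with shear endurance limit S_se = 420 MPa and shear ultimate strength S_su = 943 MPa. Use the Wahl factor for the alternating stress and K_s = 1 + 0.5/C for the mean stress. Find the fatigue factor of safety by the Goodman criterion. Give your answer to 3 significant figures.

3.30

C = D/d = 95.0/9.2 = 10.3261; K_W = (4C−1)/(4C−4)+0.615/C = 1.1400; K_s = 1+0.5/C = 1.0484
F_a = (F_max−F_min)/2 = 143.5 N; F_m = (F_max+F_min)/2 = 526.5 N
τ_a = K_W·8F_aD/(πd³) = 1.1400 × 44.581 = 50.822 MPa
τ_m = K_s·8F_mD/(πd³) = 1.0484 × 163.57 = 171.49 MPa
Goodman: 1/n_f = τ_a/S_se + τ_m/S_su = 50.822/420 + 171.49/943 = 0.12100 + 0.18185 = 0.30286
n_f = 1/0.30286 = 3.302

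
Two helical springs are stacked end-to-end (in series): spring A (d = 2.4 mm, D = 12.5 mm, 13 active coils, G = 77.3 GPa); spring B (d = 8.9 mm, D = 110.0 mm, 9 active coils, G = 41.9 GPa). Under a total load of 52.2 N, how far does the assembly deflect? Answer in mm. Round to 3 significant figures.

23.2 mm

k_A = Gd⁴/(8D³N_a) = (77.3×10³)(2.4⁴)/(8·12.5³·13) = 12.626 N/mm
k_B = Gd⁴/(8D³N_a) = (41.9×10³)(8.9⁴)/(8·110.0³·9) = 2.7432 N/mm
Series: 1/k_eq = 1/12.626 + 1/2.7432 = 0.44374; k_eq = 2.2536 N/mm
δ = F/k_eq = 52.2/2.2536 = 23.163 mm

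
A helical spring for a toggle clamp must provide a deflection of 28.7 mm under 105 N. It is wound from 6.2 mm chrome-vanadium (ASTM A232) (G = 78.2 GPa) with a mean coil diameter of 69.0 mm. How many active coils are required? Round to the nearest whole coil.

12

Required rate k = F/δ = 105/28.7 = 3.6585 N/mm
N_a = Gd⁴/(8D³k) = (78.2×10³ × 6.2⁴)/(8 × 69.0³ × 3.6585)
    = 1.15551e+08 / 9.6149e+06 = 12.02 → 12 coils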